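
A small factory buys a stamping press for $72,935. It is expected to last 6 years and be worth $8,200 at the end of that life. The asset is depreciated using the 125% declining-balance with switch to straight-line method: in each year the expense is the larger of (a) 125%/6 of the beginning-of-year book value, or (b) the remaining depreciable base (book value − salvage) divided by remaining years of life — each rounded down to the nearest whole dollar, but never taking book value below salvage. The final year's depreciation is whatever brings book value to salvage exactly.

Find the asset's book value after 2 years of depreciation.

$45,712

Depreciable base = $72,935 − $8,200 = $64,735.
Year 1: DB = ⌊$72,935 × 125%/6⌋ = $15,194; SL = ⌊$64,735/6⌋ = $10,789 → take DB $15,194. Book value $57,741.
Year 2: DB = ⌊$57,741 × 125%/6⌋ = $12,029; SL = ⌊$49,541/5⌋ = $9,908 → take DB $12,029. Book value $45,712.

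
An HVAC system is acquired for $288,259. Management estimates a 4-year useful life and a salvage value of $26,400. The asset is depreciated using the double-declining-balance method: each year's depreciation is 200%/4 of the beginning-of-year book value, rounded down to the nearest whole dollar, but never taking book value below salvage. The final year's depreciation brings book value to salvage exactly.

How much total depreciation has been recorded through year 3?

$252,226

Depreciable base = $288,259 − $26,400 = $261,859.
Year 1: ⌊$288,259 × 200%/4⌋ = $144,129. Book value $144,130.
Year 2: ⌊$144,130 × 200%/4⌋ = $72,065. Book value $72,065.
Year 3: ⌊$72,065 × 200%/4⌋ = $36,032. Book value $36,033.
Accumulated through year 3 = $288,259 − $36,033 = $252,226.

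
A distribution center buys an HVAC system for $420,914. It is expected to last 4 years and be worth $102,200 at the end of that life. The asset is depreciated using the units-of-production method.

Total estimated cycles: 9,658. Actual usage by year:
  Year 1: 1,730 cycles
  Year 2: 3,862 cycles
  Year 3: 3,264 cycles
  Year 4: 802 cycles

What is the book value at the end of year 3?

$128,666

Depreciable base = $420,914 − $102,200 = $318,714.
Rate = $318,714 / 9,658 cycles = $33 per cycle.
Year 1: 1,730 × $33 = $57,090. Book value $363,824.
Year 2: 3,862 × $33 = $127,446. Book value $236,378.
Year 3: 3,264 × $33 = $107,712. Book value $128,666.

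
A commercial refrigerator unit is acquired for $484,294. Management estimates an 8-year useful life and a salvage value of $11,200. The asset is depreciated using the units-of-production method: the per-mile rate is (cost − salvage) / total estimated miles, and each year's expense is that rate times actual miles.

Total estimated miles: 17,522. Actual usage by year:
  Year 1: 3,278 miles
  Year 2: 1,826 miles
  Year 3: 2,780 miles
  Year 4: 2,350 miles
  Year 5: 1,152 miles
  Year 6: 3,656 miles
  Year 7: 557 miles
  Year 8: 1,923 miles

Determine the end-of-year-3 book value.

Depreciable base = $484,294 − $11,200 = $473,094.
Rate = $473,094 / 17,522 miles = $27 per mile.
Year 1: 3,278 × $27 = $88,506. Book value $395,788.
Year 2: 1,826 × $27 = $49,302. Book value $346,486.
Year 3: 2,780 × $27 = $75,060. Book value $271,426.

$271,426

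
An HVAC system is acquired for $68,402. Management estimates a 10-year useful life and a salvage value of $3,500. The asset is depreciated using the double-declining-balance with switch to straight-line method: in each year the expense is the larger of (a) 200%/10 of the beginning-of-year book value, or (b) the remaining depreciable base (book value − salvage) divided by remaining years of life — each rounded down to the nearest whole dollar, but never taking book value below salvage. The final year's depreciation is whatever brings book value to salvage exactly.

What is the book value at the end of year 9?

$7,109

Depreciable base = $68,402 − $3,500 = $64,902.
Year 1: DB = ⌊$68,402 × 200%/10⌋ = $13,680; SL = ⌊$64,902/10⌋ = $6,490 → take DB $13,680. Book value $54,722.
Year 2: DB = ⌊$54,722 × 200%/10⌋ = $10,944; SL = ⌊$51,222/9⌋ = $5,691 → take DB $10,944. Book value $43,778.
Year 3: DB = ⌊$43,778 × 200%/10⌋ = $8,755; SL = ⌊$40,278/8⌋ = $5,034 → take DB $8,755. Book value $35,023.
Year 4: DB = ⌊$35,023 × 200%/10⌋ = $7,004; SL = ⌊$31,523/7⌋ = $4,503 → take DB $7,004. Book value $28,019.
Year 5: DB = ⌊$28,019 × 200%/10⌋ = $5,603; SL = ⌊$24,519/6⌋ = $4,086 → take DB $5,603. Book value $22,416.
Year 6: DB = ⌊$22,416 × 200%/10⌋ = $4,483; SL = ⌊$18,916/5⌋ = $3,783 → take DB $4,483. Book value $17,933.
Year 7: DB = ⌊$17,933 × 200%/10⌋ = $3,586; SL = ⌊$14,433/4⌋ = $3,608 → take SL $3,608. Book value $14,325.
Year 8: DB = ⌊$14,325 × 200%/10⌋ = $2,865; SL = ⌊$10,825/3⌋ = $3,608 → take SL $3,608. Book value $10,717.
Year 9: DB = ⌊$10,717 × 200%/10⌋ = $2,143; SL = ⌊$7,217/2⌋ = $3,608 → take SL $3,608. Book value $7,109.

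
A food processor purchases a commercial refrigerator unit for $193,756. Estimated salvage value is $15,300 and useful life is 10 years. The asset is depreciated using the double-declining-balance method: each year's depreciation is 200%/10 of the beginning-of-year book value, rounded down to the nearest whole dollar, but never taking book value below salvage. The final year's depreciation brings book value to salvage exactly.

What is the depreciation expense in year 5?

$15,872

Depreciable base = $193,756 − $15,300 = $178,456.
Year 1: ⌊$193,756 × 200%/10⌋ = $38,751. Book value $155,005.
Year 2: ⌊$155,005 × 200%/10⌋ = $31,001. Book value $124,004.
Year 3: ⌊$124,004 × 200%/10⌋ = $24,800. Book value $99,204.
Year 4: ⌊$99,204 × 200%/10⌋ = $19,840. Book value $79,364.
Year 5: ⌊$79,364 × 200%/10⌋ = $15,872. Book value $63,492.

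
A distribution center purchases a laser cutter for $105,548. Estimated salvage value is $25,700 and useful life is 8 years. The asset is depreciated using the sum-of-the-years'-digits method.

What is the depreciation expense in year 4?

Depreciable base = $105,548 − $25,700 = $79,848.
Sum of the years' digits = 8+7+6+5+4+3+2+1 = 36.
Year 1: $79,848 × 8/36 = $17,744. Book value $87,804.
Year 2: $79,848 × 7/36 = $15,526. Book value $72,278.
Year 3: $79,848 × 6/36 = $13,308. Book value $58,970.
Year 4: $79,848 × 5/36 = $11,090. Book value $47,880.

$11,090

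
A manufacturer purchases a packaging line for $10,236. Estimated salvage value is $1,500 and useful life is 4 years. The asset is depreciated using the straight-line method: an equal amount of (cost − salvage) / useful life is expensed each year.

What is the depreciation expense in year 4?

$2,184

Depreciable base = $10,236 − $1,500 = $8,736.
Annual expense = $8,736 / 4 = $2,184.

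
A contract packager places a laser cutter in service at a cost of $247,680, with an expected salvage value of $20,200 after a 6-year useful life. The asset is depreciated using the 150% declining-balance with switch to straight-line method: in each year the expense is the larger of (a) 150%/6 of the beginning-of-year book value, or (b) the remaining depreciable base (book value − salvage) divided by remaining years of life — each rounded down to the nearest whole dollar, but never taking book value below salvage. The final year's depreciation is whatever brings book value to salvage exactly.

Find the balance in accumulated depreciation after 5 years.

$199,383

Depreciable base = $247,680 − $20,200 = $227,480.
Year 1: DB = ⌊$247,680 × 150%/6⌋ = $61,920; SL = ⌊$227,480/6⌋ = $37,913 → take DB $61,920. Book value $185,760.
Year 2: DB = ⌊$185,760 × 150%/6⌋ = $46,440; SL = ⌊$165,560/5⌋ = $33,112 → take DB $46,440. Book value $139,320.
Year 3: DB = ⌊$139,320 × 150%/6⌋ = $34,830; SL = ⌊$119,120/4⌋ = $29,780 → take DB $34,830. Book value $104,490.
Year 4: DB = ⌊$104,490 × 150%/6⌋ = $26,122; SL = ⌊$84,290/3⌋ = $28,096 → take SL $28,096. Book value $76,394.
Year 5: DB = ⌊$76,394 × 150%/6⌋ = $19,098; SL = ⌊$56,194/2⌋ = $28,097 → take SL $28,097. Book value $48,297.
Accumulated through year 5 = $247,680 − $48,297 = $199,383.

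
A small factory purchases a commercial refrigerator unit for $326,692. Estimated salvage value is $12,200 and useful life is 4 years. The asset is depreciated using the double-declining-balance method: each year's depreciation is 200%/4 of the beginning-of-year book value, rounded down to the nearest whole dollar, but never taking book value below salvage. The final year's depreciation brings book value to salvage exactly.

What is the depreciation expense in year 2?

$81,673

Depreciable base = $326,692 − $12,200 = $314,492.
Year 1: ⌊$326,692 × 200%/4⌋ = $163,346. Book value $163,346.
Year 2: ⌊$163,346 × 200%/4⌋ = $81,673. Book value $81,673.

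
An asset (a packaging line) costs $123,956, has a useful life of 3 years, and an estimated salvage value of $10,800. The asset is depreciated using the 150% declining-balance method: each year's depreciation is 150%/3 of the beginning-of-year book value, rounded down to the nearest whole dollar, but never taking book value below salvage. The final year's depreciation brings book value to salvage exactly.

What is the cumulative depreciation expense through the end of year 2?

Depreciable base = $123,956 − $10,800 = $113,156.
Year 1: ⌊$123,956 × 150%/3⌋ = $61,978. Book value $61,978.
Year 2: ⌊$61,978 × 150%/3⌋ = $30,989. Book value $30,989.
Accumulated through year 2 = $123,956 − $30,989 = $92,967.

$92,967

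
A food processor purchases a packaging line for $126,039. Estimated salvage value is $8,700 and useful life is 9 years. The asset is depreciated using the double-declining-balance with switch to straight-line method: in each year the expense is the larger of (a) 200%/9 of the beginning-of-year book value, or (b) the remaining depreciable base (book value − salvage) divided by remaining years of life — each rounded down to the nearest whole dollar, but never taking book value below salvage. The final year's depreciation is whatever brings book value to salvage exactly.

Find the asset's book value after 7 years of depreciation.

$21,503

Depreciable base = $126,039 − $8,700 = $117,339.
Year 1: DB = ⌊$126,039 × 200%/9⌋ = $28,008; SL = ⌊$117,339/9⌋ = $13,037 → take DB $28,008. Book value $98,031.
Year 2: DB = ⌊$98,031 × 200%/9⌋ = $21,784; SL = ⌊$89,331/8⌋ = $11,166 → take DB $21,784. Book value $76,247.
Year 3: DB = ⌊$76,247 × 200%/9⌋ = $16,943; SL = ⌊$67,547/7⌋ = $9,649 → take DB $16,943. Book value $59,304.
Year 4: DB = ⌊$59,304 × 200%/9⌋ = $13,178; SL = ⌊$50,604/6⌋ = $8,434 → take DB $13,178. Book value $46,126.
Year 5: DB = ⌊$46,126 × 200%/9⌋ = $10,250; SL = ⌊$37,426/5⌋ = $7,485 → take DB $10,250. Book value $35,876.
Year 6: DB = ⌊$35,876 × 200%/9⌋ = $7,972; SL = ⌊$27,176/4⌋ = $6,794 → take DB $7,972. Book value $27,904.
Year 7: DB = ⌊$27,904 × 200%/9⌋ = $6,200; SL = ⌊$19,204/3⌋ = $6,401 → take SL $6,401. Book value $21,503.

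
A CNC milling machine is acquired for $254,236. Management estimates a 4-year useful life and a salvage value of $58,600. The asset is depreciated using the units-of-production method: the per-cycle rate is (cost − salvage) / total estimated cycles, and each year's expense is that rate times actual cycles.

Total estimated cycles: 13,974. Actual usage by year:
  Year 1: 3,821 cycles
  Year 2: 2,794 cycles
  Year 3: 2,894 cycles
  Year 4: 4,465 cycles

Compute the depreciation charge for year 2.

$39,116

Depreciable base = $254,236 − $58,600 = $195,636.
Rate = $195,636 / 13,974 cycles = $14 per cycle.
Year 1: 3,821 × $14 = $53,494. Book value $200,742.
Year 2: 2,794 × $14 = $39,116. Book value $161,626.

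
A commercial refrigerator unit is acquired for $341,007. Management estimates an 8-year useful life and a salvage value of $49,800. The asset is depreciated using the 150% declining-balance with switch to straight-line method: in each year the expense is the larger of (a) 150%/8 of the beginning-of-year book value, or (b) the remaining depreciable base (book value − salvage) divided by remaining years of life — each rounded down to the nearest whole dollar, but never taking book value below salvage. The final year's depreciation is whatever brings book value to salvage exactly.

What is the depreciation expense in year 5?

$27,865

Depreciable base = $341,007 − $49,800 = $291,207.
Year 1: DB = ⌊$341,007 × 150%/8⌋ = $63,938; SL = ⌊$291,207/8⌋ = $36,400 → take DB $63,938. Book value $277,069.
Year 2: DB = ⌊$277,069 × 150%/8⌋ = $51,950; SL = ⌊$227,269/7⌋ = $32,467 → take DB $51,950. Book value $225,119.
Year 3: DB = ⌊$225,119 × 150%/8⌋ = $42,209; SL = ⌊$175,319/6⌋ = $29,219 → take DB $42,209. Book value $182,910.
Year 4: DB = ⌊$182,910 × 150%/8⌋ = $34,295; SL = ⌊$133,110/5⌋ = $26,622 → take DB $34,295. Book value $148,615.
Year 5: DB = ⌊$148,615 × 150%/8⌋ = $27,865; SL = ⌊$98,815/4⌋ = $24,703 → take DB $27,865. Book value $120,750.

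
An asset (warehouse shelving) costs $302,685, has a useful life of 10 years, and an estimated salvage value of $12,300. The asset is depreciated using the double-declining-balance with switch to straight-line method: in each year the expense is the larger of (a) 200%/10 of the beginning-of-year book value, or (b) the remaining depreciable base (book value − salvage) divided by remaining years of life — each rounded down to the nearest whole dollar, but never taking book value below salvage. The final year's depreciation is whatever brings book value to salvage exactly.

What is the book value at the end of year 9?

Depreciable base = $302,685 − $12,300 = $290,385.
Year 1: DB = ⌊$302,685 × 200%/10⌋ = $60,537; SL = ⌊$290,385/10⌋ = $29,038 → take DB $60,537. Book value $242,148.
Year 2: DB = ⌊$242,148 × 200%/10⌋ = $48,429; SL = ⌊$229,848/9⌋ = $25,538 → take DB $48,429. Book value $193,719.
Year 3: DB = ⌊$193,719 × 200%/10⌋ = $38,743; SL = ⌊$181,419/8⌋ = $22,677 → take DB $38,743. Book value $154,976.
Year 4: DB = ⌊$154,976 × 200%/10⌋ = $30,995; SL = ⌊$142,676/7⌋ = $20,382 → take DB $30,995. Book value $123,981.
Year 5: DB = ⌊$123,981 × 200%/10⌋ = $24,796; SL = ⌊$111,681/6⌋ = $18,613 → take DB $24,796. Book value $99,185.
Year 6: DB = ⌊$99,185 × 200%/10⌋ = $19,837; SL = ⌊$86,885/5⌋ = $17,377 → take DB $19,837. Book value $79,348.
Year 7: DB = ⌊$79,348 × 200%/10⌋ = $15,869; SL = ⌊$67,048/4⌋ = $16,762 → take SL $16,762. Book value $62,586.
Year 8: DB = ⌊$62,586 × 200%/10⌋ = $12,517; SL = ⌊$50,286/3⌋ = $16,762 → take SL $16,762. Book value $45,824.
Year 9: DB = ⌊$45,824 × 200%/10⌋ = $9,164; SL = ⌊$33,524/2⌋ = $16,762 → take SL $16,762. Book value $29,062.

$29,062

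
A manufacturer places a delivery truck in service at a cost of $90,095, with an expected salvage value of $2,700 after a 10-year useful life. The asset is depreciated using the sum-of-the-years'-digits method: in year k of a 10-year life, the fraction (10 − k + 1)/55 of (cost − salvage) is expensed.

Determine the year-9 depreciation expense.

$3,178

Depreciable base = $90,095 − $2,700 = $87,395.
Sum of the years' digits = 10+9+8+7+6+5+4+3+2+1 = 55.
Year 1: $87,395 × 10/55 = $15,890. Book value $74,205.
Year 2: $87,395 × 9/55 = $14,301. Book value $59,904.
Year 3: $87,395 × 8/55 = $12,712. Book value $47,192.
Year 4: $87,395 × 7/55 = $11,123. Book value $36,069.
Year 5: $87,395 × 6/55 = $9,534. Book value $26,535.
Year 6: $87,395 × 5/55 = $7,945. Book value $18,590.
Year 7: $87,395 × 4/55 = $6,356. Book value $12,234.
Year 8: $87,395 × 3/55 = $4,767. Book value $7,467.
Year 9: $87,395 × 2/55 = $3,178. Book value $4,289.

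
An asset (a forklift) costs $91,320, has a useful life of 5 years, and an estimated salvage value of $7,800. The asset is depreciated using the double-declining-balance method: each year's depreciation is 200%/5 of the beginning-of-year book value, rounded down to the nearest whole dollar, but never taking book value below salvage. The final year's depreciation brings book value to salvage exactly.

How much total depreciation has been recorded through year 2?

Depreciable base = $91,320 − $7,800 = $83,520.
Year 1: ⌊$91,320 × 200%/5⌋ = $36,528. Book value $54,792.
Year 2: ⌊$54,792 × 200%/5⌋ = $21,916. Book value $32,876.
Accumulated through year 2 = $91,320 − $32,876 = $58,444.

$58,444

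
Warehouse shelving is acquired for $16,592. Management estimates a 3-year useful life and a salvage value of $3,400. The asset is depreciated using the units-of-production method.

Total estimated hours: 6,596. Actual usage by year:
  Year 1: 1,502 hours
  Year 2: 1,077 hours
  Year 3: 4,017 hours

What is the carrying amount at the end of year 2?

$11,434

Depreciable base = $16,592 − $3,400 = $13,192.
Rate = $13,192 / 6,596 hours = $2 per hour.
Year 1: 1,502 × $2 = $3,004. Book value $13,588.
Year 2: 1,077 × $2 = $2,154. Book value $11,434.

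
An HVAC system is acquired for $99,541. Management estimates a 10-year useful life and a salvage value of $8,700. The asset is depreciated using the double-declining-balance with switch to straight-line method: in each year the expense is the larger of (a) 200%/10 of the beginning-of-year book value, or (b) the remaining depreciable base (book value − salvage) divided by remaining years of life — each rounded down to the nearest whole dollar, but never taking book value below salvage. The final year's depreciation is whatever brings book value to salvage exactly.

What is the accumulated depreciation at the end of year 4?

Depreciable base = $99,541 − $8,700 = $90,841.
Year 1: DB = ⌊$99,541 × 200%/10⌋ = $19,908; SL = ⌊$90,841/10⌋ = $9,084 → take DB $19,908. Book value $79,633.
Year 2: DB = ⌊$79,633 × 200%/10⌋ = $15,926; SL = ⌊$70,933/9⌋ = $7,881 → take DB $15,926. Book value $63,707.
Year 3: DB = ⌊$63,707 × 200%/10⌋ = $12,741; SL = ⌊$55,007/8⌋ = $6,875 → take DB $12,741. Book value $50,966.
Year 4: DB = ⌊$50,966 × 200%/10⌋ = $10,193; SL = ⌊$42,266/7⌋ = $6,038 → take DB $10,193. Book value $40,773.
Accumulated through year 4 = $99,541 − $40,773 = $58,768.

$58,768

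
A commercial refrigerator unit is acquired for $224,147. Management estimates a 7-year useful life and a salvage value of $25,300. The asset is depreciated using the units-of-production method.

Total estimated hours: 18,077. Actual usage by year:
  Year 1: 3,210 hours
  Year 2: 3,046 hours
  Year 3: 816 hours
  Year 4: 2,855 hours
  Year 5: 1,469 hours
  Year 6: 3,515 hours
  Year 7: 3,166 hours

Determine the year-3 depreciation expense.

$8,976

Depreciable base = $224,147 − $25,300 = $198,847.
Rate = $198,847 / 18,077 hours = $11 per hour.
Year 1: 3,210 × $11 = $35,310. Book value $188,837.
Year 2: 3,046 × $11 = $33,506. Book value $155,331.
Year 3: 816 × $11 = $8,976. Book value $146,355.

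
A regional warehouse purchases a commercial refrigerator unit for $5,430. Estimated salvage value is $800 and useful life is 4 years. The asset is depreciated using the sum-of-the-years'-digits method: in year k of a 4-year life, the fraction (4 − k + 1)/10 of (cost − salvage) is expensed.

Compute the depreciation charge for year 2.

$1,389

Depreciable base = $5,430 − $800 = $4,630.
Sum of the years' digits = 4+3+2+1 = 10.
Year 1: $4,630 × 4/10 = $1,852. Book value $3,578.
Year 2: $4,630 × 3/10 = $1,389. Book value $2,189.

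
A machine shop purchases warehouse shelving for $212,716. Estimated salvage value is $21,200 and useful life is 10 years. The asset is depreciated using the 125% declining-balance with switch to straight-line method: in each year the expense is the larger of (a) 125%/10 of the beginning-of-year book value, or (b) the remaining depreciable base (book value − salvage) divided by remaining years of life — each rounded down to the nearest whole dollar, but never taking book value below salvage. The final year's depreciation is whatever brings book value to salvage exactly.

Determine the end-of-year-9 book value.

$38,449

Depreciable base = $212,716 − $21,200 = $191,516.
Year 1: DB = ⌊$212,716 × 125%/10⌋ = $26,589; SL = ⌊$191,516/10⌋ = $19,151 → take DB $26,589. Book value $186,127.
Year 2: DB = ⌊$186,127 × 125%/10⌋ = $23,265; SL = ⌊$164,927/9⌋ = $18,325 → take DB $23,265. Book value $162,862.
Year 3: DB = ⌊$162,862 × 125%/10⌋ = $20,357; SL = ⌊$141,662/8⌋ = $17,707 → take DB $20,357. Book value $142,505.
Year 4: DB = ⌊$142,505 × 125%/10⌋ = $17,813; SL = ⌊$121,305/7⌋ = $17,329 → take DB $17,813. Book value $124,692.
Year 5: DB = ⌊$124,692 × 125%/10⌋ = $15,586; SL = ⌊$103,492/6⌋ = $17,248 → take SL $17,248. Book value $107,444.
Year 6: DB = ⌊$107,444 × 125%/10⌋ = $13,430; SL = ⌊$86,244/5⌋ = $17,248 → take SL $17,248. Book value $90,196.
Year 7: DB = ⌊$90,196 × 125%/10⌋ = $11,274; SL = ⌊$68,996/4⌋ = $17,249 → take SL $17,249. Book value $72,947.
Year 8: DB = ⌊$72,947 × 125%/10⌋ = $9,118; SL = ⌊$51,747/3⌋ = $17,249 → take SL $17,249. Book value $55,698.
Year 9: DB = ⌊$55,698 × 125%/10⌋ = $6,962; SL = ⌊$34,498/2⌋ = $17,249 → take SL $17,249. Book value $38,449.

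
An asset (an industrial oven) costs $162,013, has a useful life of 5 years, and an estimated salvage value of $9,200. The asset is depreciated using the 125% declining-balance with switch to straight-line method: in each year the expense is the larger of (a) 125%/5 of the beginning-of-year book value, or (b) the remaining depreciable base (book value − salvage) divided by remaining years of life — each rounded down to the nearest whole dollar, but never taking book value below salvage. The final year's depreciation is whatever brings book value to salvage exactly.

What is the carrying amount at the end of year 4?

Depreciable base = $162,013 − $9,200 = $152,813.
Year 1: DB = ⌊$162,013 × 125%/5⌋ = $40,503; SL = ⌊$152,813/5⌋ = $30,562 → take DB $40,503. Book value $121,510.
Year 2: DB = ⌊$121,510 × 125%/5⌋ = $30,377; SL = ⌊$112,310/4⌋ = $28,077 → take DB $30,377. Book value $91,133.
Year 3: DB = ⌊$91,133 × 125%/5⌋ = $22,783; SL = ⌊$81,933/3⌋ = $27,311 → take SL $27,311. Book value $63,822.
Year 4: DB = ⌊$63,822 × 125%/5⌋ = $15,955; SL = ⌊$54,622/2⌋ = $27,311 → take SL $27,311. Book value $36,511.

$36,511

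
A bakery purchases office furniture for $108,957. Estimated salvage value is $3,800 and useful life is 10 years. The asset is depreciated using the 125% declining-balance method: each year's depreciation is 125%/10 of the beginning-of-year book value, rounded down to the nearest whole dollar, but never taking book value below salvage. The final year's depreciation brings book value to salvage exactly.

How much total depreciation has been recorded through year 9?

$76,195

Depreciable base = $108,957 − $3,800 = $105,157.
Year 1: ⌊$108,957 × 125%/10⌋ = $13,619. Book value $95,338.
Year 2: ⌊$95,338 × 125%/10⌋ = $11,917. Book value $83,421.
Year 3: ⌊$83,421 × 125%/10⌋ = $10,427. Book value $72,994.
Year 4: ⌊$72,994 × 125%/10⌋ = $9,124. Book value $63,870.
Year 5: ⌊$63,870 × 125%/10⌋ = $7,983. Book value $55,887.
Year 6: ⌊$55,887 × 125%/10⌋ = $6,985. Book value $48,902.
Year 7: ⌊$48,902 × 125%/10⌋ = $6,112. Book value $42,790.
Year 8: ⌊$42,790 × 125%/10⌋ = $5,348. Book value $37,442.
Year 9: ⌊$37,442 × 125%/10⌋ = $4,680. Book value $32,762.
Accumulated through year 9 = $108,957 − $32,762 = $76,195.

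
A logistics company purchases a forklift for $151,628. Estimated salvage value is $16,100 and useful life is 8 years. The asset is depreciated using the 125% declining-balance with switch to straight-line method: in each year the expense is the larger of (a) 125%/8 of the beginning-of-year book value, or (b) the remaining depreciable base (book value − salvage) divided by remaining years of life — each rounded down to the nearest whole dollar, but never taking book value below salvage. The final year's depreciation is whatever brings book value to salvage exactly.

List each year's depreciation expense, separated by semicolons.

Depreciable base = $151,628 − $16,100 = $135,528.
Year 1: DB = ⌊$151,628 × 125%/8⌋ = $23,691; SL = ⌊$135,528/8⌋ = $16,941 → take DB $23,691. Book value $127,937.
Year 2: DB = ⌊$127,937 × 125%/8⌋ = $19,990; SL = ⌊$111,837/7⌋ = $15,976 → take DB $19,990. Book value $107,947.
Year 3: DB = ⌊$107,947 × 125%/8⌋ = $16,866; SL = ⌊$91,847/6⌋ = $15,307 → take DB $16,866. Book value $91,081.
Year 4: DB = ⌊$91,081 × 125%/8⌋ = $14,231; SL = ⌊$74,981/5⌋ = $14,996 → take SL $14,996. Book value $76,085.
Year 5: DB = ⌊$76,085 × 125%/8⌋ = $11,888; SL = ⌊$59,985/4⌋ = $14,996 → take SL $14,996. Book value $61,089.
Year 6: DB = ⌊$61,089 × 125%/8⌋ = $9,545; SL = ⌊$44,989/3⌋ = $14,996 → take SL $14,996. Book value $46,093.
Year 7: DB = ⌊$46,093 × 125%/8⌋ = $7,202; SL = ⌊$29,993/2⌋ = $14,996 → take SL $14,996. Book value $31,097.
Year 8 (final): $31,097 − $16,100 = $14,997. Book value $16,100.

$23,691; $19,990; $16,866; $14,996; $14,996; $14,996; $14,996; $14,997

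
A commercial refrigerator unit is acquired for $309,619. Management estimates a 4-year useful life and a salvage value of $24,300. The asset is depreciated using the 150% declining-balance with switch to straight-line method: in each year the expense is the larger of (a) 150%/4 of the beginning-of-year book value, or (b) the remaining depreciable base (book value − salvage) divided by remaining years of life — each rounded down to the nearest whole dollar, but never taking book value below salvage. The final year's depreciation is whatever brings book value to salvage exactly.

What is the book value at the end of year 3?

Depreciable base = $309,619 − $24,300 = $285,319.
Year 1: DB = ⌊$309,619 × 150%/4⌋ = $116,107; SL = ⌊$285,319/4⌋ = $71,329 → take DB $116,107. Book value $193,512.
Year 2: DB = ⌊$193,512 × 150%/4⌋ = $72,567; SL = ⌊$169,212/3⌋ = $56,404 → take DB $72,567. Book value $120,945.
Year 3: DB = ⌊$120,945 × 150%/4⌋ = $45,354; SL = ⌊$96,645/2⌋ = $48,322 → take SL $48,322. Book value $72,623.

$72,623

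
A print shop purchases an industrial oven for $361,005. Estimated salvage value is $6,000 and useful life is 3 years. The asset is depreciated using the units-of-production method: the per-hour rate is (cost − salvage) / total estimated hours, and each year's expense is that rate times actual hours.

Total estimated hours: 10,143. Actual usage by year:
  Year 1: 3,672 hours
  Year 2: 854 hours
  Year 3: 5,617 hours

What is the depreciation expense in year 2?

$29,890

Depreciable base = $361,005 − $6,000 = $355,005.
Rate = $355,005 / 10,143 hours = $35 per hour.
Year 1: 3,672 × $35 = $128,520. Book value $232,485.
Year 2: 854 × $35 = $29,890. Book value $202,595.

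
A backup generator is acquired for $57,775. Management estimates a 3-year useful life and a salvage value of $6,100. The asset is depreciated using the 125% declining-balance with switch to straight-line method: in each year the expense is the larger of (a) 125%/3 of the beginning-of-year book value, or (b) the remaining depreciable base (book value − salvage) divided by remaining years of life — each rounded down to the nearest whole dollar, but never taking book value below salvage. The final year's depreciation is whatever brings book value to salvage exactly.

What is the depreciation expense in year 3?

$13,561

Depreciable base = $57,775 − $6,100 = $51,675.
Year 1: DB = ⌊$57,775 × 125%/3⌋ = $24,072; SL = ⌊$51,675/3⌋ = $17,225 → take DB $24,072. Book value $33,703.
Year 2: DB = ⌊$33,703 × 125%/3⌋ = $14,042; SL = ⌊$27,603/2⌋ = $13,801 → take DB $14,042. Book value $19,661.
Year 3 (final): $19,661 − $6,100 = $13,561. Book value $6,100.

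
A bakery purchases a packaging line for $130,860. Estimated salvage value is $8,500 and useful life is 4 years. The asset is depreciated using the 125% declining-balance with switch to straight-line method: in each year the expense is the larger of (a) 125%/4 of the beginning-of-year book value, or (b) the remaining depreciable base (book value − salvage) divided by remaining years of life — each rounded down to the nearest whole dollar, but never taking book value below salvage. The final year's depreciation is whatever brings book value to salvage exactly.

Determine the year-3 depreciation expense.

$26,676

Depreciable base = $130,860 − $8,500 = $122,360.
Year 1: DB = ⌊$130,860 × 125%/4⌋ = $40,893; SL = ⌊$122,360/4⌋ = $30,590 → take DB $40,893. Book value $89,967.
Year 2: DB = ⌊$89,967 × 125%/4⌋ = $28,114; SL = ⌊$81,467/3⌋ = $27,155 → take DB $28,114. Book value $61,853.
Year 3: DB = ⌊$61,853 × 125%/4⌋ = $19,329; SL = ⌊$53,353/2⌋ = $26,676 → take SL $26,676. Book value $35,177.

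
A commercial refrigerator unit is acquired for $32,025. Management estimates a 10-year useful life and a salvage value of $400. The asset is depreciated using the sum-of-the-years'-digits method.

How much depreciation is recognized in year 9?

Depreciable base = $32,025 − $400 = $31,625.
Sum of the years' digits = 10+9+8+7+6+5+4+3+2+1 = 55.
Year 1: $31,625 × 10/55 = $5,750. Book value $26,275.
Year 2: $31,625 × 9/55 = $5,175. Book value $21,100.
Year 3: $31,625 × 8/55 = $4,600. Book value $16,500.
Year 4: $31,625 × 7/55 = $4,025. Book value $12,475.
Year 5: $31,625 × 6/55 = $3,450. Book value $9,025.
Year 6: $31,625 × 5/55 = $2,875. Book value $6,150.
Year 7: $31,625 × 4/55 = $2,300. Book value $3,850.
Year 8: $31,625 × 3/55 = $1,725. Book value $2,125.
Year 9: $31,625 × 2/55 = $1,150. Book value $975.

$1,150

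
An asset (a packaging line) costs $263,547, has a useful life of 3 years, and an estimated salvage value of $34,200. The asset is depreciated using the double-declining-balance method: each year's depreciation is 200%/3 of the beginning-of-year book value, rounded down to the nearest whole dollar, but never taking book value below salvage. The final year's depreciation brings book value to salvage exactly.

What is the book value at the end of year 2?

$34,200

Depreciable base = $263,547 − $34,200 = $229,347.
Year 1: ⌊$263,547 × 200%/3⌋ = $175,698. Book value $87,849.
Year 2: ⌊$87,849 × 200%/3⌋ = $58,566, capped at $53,649. Book value $34,200.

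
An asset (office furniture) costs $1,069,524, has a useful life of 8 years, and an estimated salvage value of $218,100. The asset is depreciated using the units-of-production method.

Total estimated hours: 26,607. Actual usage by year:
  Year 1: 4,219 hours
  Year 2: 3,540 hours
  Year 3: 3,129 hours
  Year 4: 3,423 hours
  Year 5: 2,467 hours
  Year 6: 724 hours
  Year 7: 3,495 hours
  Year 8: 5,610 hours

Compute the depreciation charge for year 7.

Depreciable base = $1,069,524 − $218,100 = $851,424.
Rate = $851,424 / 26,607 hours = $32 per hour.
Year 1: 4,219 × $32 = $135,008. Book value $934,516.
Year 2: 3,540 × $32 = $113,280. Book value $821,236.
Year 3: 3,129 × $32 = $100,128. Book value $721,108.
Year 4: 3,423 × $32 = $109,536. Book value $611,572.
Year 5: 2,467 × $32 = $78,944. Book value $532,628.
Year 6: 724 × $32 = $23,168. Book value $509,460.
Year 7: 3,495 × $32 = $111,840. Book value $397,620.

$111,840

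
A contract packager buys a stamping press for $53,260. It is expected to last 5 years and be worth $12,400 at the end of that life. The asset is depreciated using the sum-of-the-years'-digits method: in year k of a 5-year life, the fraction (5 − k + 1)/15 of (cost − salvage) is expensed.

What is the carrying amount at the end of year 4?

$15,124

Depreciable base = $53,260 − $12,400 = $40,860.
Sum of the years' digits = 5+4+3+2+1 = 15.
Year 1: $40,860 × 5/15 = $13,620. Book value $39,640.
Year 2: $40,860 × 4/15 = $10,896. Book value $28,744.
Year 3: $40,860 × 3/15 = $8,172. Book value $20,572.
Year 4: $40,860 × 2/15 = $5,448. Book value $15,124.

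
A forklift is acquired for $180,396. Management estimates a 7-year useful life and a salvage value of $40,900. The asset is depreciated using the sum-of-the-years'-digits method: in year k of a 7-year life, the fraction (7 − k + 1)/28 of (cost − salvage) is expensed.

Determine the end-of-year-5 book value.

Depreciable base = $180,396 − $40,900 = $139,496.
Sum of the years' digits = 7+6+5+4+3+2+1 = 28.
Year 1: $139,496 × 7/28 = $34,874. Book value $145,522.
Year 2: $139,496 × 6/28 = $29,892. Book value $115,630.
Year 3: $139,496 × 5/28 = $24,910. Book value $90,720.
Year 4: $139,496 × 4/28 = $19,928. Book value $70,792.
Year 5: $139,496 × 3/28 = $14,946. Book value $55,846.

$55,846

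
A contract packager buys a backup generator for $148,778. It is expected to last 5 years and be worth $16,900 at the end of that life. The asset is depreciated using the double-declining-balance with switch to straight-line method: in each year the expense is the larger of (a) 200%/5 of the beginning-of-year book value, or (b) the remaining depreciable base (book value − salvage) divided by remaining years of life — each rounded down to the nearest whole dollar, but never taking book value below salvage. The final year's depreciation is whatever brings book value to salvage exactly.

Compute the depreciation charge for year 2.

Depreciable base = $148,778 − $16,900 = $131,878.
Year 1: DB = ⌊$148,778 × 200%/5⌋ = $59,511; SL = ⌊$131,878/5⌋ = $26,375 → take DB $59,511. Book value $89,267.
Year 2: DB = ⌊$89,267 × 200%/5⌋ = $35,706; SL = ⌊$72,367/4⌋ = $18,091 → take DB $35,706. Book value $53,561.

$35,706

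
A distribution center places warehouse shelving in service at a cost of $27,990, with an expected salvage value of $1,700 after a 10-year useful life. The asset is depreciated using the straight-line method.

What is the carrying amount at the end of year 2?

$22,732

Depreciable base = $27,990 − $1,700 = $26,290.
Annual expense = $26,290 / 10 = $2,629.
End of year 1: book value $25,361.
End of year 2: book value $22,732.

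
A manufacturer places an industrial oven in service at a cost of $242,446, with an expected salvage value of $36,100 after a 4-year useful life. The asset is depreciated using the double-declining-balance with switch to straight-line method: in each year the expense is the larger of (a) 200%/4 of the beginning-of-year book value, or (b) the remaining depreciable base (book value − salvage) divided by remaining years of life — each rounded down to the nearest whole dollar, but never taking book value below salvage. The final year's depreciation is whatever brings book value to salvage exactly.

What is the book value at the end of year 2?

Depreciable base = $242,446 − $36,100 = $206,346.
Year 1: DB = ⌊$242,446 × 200%/4⌋ = $121,223; SL = ⌊$206,346/4⌋ = $51,586 → take DB $121,223. Book value $121,223.
Year 2: DB = ⌊$121,223 × 200%/4⌋ = $60,611; SL = ⌊$85,123/3⌋ = $28,374 → take DB $60,611. Book value $60,612.

$60,612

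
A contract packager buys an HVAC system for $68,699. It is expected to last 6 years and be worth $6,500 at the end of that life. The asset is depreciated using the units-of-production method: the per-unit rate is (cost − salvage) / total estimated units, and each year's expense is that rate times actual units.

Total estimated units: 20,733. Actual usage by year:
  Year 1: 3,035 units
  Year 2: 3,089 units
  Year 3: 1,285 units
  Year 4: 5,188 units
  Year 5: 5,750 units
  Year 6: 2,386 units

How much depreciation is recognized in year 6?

$7,158

Depreciable base = $68,699 − $6,500 = $62,199.
Rate = $62,199 / 20,733 units = $3 per unit.
Year 1: 3,035 × $3 = $9,105. Book value $59,594.
Year 2: 3,089 × $3 = $9,267. Book value $50,327.
Year 3: 1,285 × $3 = $3,855. Book value $46,472.
Year 4: 5,188 × $3 = $15,564. Book value $30,908.
Year 5: 5,750 × $3 = $17,250. Book value $13,658.
Year 6: 2,386 × $3 = $7,158. Book value $6,500.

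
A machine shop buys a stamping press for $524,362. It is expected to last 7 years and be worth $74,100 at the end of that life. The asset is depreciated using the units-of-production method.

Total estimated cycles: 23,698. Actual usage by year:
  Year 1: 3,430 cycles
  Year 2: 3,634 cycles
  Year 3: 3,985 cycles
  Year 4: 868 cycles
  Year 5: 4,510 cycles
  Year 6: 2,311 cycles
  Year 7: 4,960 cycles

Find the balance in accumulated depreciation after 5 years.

$312,113

Depreciable base = $524,362 − $74,100 = $450,262.
Rate = $450,262 / 23,698 cycles = $19 per cycle.
Year 1: 3,430 × $19 = $65,170. Book value $459,192.
Year 2: 3,634 × $19 = $69,046. Book value $390,146.
Year 3: 3,985 × $19 = $75,715. Book value $314,431.
Year 4: 868 × $19 = $16,492. Book value $297,939.
Year 5: 4,510 × $19 = $85,690. Book value $212,249.
Accumulated through year 5 = $524,362 − $212,249 = $312,113.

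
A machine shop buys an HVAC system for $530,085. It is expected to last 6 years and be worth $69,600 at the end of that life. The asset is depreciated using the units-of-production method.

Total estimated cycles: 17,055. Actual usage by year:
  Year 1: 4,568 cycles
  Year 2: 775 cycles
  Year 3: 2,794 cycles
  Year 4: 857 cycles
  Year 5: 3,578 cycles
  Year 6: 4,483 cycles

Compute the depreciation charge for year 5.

Depreciable base = $530,085 − $69,600 = $460,485.
Rate = $460,485 / 17,055 cycles = $27 per cycle.
Year 1: 4,568 × $27 = $123,336. Book value $406,749.
Year 2: 775 × $27 = $20,925. Book value $385,824.
Year 3: 2,794 × $27 = $75,438. Book value $310,386.
Year 4: 857 × $27 = $23,139. Book value $287,247.
Year 5: 3,578 × $27 = $96,606. Book value $190,641.

$96,606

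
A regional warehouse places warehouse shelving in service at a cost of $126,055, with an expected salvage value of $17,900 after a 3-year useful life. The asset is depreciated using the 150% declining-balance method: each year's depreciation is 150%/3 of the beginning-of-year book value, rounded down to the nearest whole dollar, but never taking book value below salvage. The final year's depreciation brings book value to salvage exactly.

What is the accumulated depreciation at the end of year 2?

Depreciable base = $126,055 − $17,900 = $108,155.
Year 1: ⌊$126,055 × 150%/3⌋ = $63,027. Book value $63,028.
Year 2: ⌊$63,028 × 150%/3⌋ = $31,514. Book value $31,514.
Accumulated through year 2 = $126,055 − $31,514 = $94,541.

$94,541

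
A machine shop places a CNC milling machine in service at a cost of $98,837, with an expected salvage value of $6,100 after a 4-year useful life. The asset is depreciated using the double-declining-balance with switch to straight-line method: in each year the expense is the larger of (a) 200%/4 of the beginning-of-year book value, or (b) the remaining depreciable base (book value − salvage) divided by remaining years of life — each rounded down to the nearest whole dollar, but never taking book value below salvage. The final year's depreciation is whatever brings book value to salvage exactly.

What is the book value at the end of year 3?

$12,355

Depreciable base = $98,837 − $6,100 = $92,737.
Year 1: DB = ⌊$98,837 × 200%/4⌋ = $49,418; SL = ⌊$92,737/4⌋ = $23,184 → take DB $49,418. Book value $49,419.
Year 2: DB = ⌊$49,419 × 200%/4⌋ = $24,709; SL = ⌊$43,319/3⌋ = $14,439 → take DB $24,709. Book value $24,710.
Year 3: DB = ⌊$24,710 × 200%/4⌋ = $12,355; SL = ⌊$18,610/2⌋ = $9,305 → take DB $12,355. Book value $12,355.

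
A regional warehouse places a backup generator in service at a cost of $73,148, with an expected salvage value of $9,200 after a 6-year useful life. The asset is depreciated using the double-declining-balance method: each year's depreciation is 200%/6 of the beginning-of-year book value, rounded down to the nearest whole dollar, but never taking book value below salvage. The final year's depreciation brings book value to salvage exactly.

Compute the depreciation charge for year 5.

Depreciable base = $73,148 − $9,200 = $63,948.
Year 1: ⌊$73,148 × 200%/6⌋ = $24,382. Book value $48,766.
Year 2: ⌊$48,766 × 200%/6⌋ = $16,255. Book value $32,511.
Year 3: ⌊$32,511 × 200%/6⌋ = $10,837. Book value $21,674.
Year 4: ⌊$21,674 × 200%/6⌋ = $7,224. Book value $14,450.
Year 5: ⌊$14,450 × 200%/6⌋ = $4,816. Book value $9,634.

$4,816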